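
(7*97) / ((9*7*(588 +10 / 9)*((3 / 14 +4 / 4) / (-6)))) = -4074 / 45067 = -0.09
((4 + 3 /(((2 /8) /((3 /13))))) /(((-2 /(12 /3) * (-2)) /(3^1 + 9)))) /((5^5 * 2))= 528 /40625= 0.01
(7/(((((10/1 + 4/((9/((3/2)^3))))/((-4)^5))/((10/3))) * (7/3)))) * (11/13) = -225280/299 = -753.44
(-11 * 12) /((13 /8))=-1056 /13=-81.23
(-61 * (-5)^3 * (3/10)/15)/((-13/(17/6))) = -5185/156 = -33.24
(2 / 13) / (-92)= -1 / 598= -0.00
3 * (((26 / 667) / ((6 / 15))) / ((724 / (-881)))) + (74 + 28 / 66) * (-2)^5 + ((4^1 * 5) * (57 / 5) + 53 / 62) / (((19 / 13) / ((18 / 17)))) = -353621705578091 / 159566807532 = -2216.14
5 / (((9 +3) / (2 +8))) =25 / 6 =4.17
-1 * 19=-19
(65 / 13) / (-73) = -5 / 73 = -0.07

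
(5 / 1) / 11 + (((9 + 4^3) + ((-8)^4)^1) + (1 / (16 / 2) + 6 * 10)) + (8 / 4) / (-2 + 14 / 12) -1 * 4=4223.18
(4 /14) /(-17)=-2 /119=-0.02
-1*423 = -423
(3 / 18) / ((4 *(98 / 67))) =67 / 2352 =0.03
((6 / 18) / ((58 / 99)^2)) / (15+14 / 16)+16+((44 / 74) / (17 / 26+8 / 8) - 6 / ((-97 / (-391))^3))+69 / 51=-989235945289228741 / 2636537911657217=-375.20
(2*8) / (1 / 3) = 48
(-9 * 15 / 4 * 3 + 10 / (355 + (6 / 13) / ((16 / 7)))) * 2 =-202.44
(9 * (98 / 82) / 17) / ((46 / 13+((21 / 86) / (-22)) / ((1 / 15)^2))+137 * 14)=10846836 / 32898912295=0.00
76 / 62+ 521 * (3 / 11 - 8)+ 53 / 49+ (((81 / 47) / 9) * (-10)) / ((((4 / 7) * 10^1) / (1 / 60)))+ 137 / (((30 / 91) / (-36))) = -238537240245 / 12565168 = -18984.01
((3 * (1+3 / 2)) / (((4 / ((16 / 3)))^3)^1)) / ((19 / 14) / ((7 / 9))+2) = 15680 / 3303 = 4.75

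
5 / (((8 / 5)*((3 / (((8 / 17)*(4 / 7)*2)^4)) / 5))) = 262144000 / 601601763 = 0.44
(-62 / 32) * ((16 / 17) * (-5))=155 / 17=9.12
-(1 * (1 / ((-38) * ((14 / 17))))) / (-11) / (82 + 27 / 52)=-221 / 6277733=-0.00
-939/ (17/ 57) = -53523/ 17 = -3148.41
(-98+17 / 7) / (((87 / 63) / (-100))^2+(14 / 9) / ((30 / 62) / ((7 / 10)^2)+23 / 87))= -69726732390000 / 906708712517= -76.90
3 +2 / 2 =4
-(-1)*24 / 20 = 6 / 5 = 1.20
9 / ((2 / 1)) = 9 / 2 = 4.50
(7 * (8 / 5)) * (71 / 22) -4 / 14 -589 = -212959 / 385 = -553.14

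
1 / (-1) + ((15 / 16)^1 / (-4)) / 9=-197 / 192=-1.03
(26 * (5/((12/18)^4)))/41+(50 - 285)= -71815/328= -218.95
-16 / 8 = -2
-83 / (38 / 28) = -1162 / 19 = -61.16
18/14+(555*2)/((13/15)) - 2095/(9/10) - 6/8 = -3428245/3276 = -1046.47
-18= -18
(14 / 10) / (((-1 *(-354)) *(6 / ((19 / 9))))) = 133 / 95580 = 0.00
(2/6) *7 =7/3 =2.33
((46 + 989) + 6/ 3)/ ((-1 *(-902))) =1037/ 902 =1.15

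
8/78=4/39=0.10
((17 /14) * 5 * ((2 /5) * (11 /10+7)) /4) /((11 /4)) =1377 /770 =1.79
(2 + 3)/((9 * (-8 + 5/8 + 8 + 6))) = 40/477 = 0.08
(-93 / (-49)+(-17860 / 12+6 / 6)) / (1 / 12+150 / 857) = -748534652 / 130193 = -5749.42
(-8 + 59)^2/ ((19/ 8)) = 20808/ 19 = 1095.16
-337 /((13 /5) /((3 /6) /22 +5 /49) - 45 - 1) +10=791685 /33842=23.39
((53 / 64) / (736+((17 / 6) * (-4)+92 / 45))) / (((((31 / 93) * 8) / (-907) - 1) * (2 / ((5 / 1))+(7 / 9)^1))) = -5510025 / 5711600512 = -0.00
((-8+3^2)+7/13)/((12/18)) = 30/13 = 2.31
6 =6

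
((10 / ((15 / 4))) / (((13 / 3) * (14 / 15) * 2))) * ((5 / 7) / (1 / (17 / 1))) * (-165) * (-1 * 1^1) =420750 / 637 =660.52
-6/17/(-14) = 3/119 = 0.03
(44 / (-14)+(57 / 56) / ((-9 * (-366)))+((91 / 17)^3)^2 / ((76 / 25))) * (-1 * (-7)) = 218143536071270581 / 4028463715824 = 54150.55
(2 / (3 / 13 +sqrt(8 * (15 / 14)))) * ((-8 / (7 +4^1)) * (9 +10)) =27664 / 36949-102752 * sqrt(105) / 110847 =-8.75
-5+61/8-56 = -427/8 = -53.38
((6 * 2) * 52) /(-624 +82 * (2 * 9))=52 /71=0.73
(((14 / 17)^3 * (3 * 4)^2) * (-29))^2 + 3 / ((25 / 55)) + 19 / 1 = 656540077584512 / 120687845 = 5439985.09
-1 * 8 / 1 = -8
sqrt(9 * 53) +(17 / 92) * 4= 17 / 23 +3 * sqrt(53)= 22.58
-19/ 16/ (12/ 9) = -57/ 64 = -0.89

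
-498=-498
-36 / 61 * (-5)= 180 / 61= 2.95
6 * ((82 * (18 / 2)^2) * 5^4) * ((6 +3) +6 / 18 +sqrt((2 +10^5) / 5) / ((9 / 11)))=232470000 +6088500 * sqrt(500010)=4537732689.24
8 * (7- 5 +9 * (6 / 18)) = 40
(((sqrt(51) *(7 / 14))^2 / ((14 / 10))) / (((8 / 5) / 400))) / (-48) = -10625 / 224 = -47.43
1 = 1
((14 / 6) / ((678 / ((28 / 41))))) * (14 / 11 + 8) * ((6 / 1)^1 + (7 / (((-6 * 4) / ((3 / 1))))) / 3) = 114121 / 917334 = 0.12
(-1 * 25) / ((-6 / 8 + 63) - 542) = 0.05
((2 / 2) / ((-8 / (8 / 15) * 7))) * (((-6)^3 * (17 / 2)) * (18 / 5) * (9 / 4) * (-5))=-24786 / 35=-708.17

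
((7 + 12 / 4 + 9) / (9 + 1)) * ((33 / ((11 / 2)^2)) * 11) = 114 / 5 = 22.80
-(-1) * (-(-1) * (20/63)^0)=1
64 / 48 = 1.33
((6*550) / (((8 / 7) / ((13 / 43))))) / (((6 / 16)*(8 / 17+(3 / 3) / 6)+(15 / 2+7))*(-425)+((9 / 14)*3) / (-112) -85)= -58858800 / 428080351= -0.14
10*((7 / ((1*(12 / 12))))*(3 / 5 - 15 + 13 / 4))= -1561 / 2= -780.50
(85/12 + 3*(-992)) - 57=-36311/12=-3025.92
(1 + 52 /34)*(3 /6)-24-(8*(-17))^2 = -629637 /34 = -18518.74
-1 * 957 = -957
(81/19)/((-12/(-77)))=2079/76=27.36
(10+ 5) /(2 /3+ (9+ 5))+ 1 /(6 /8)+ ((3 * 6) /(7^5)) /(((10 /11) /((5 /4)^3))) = 2.36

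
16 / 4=4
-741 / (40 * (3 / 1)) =-247 / 40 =-6.18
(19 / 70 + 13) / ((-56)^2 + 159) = 0.00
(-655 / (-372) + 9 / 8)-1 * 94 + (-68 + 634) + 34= 378611 / 744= 508.89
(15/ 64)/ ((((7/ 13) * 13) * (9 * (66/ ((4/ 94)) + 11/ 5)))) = 25/ 10437504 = 0.00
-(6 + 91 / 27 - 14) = 125 / 27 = 4.63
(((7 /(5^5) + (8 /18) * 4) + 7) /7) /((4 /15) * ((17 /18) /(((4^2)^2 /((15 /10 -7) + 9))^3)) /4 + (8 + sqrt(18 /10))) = 57651777586739627346100224 /357368076162819677866054375 -4323883232038697224372224 * sqrt(5) /357368076162819677866054375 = 0.13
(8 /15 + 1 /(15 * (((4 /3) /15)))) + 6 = 437 /60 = 7.28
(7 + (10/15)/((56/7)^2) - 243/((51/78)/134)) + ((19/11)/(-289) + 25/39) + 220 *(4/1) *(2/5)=-65384022523/1322464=-49441.06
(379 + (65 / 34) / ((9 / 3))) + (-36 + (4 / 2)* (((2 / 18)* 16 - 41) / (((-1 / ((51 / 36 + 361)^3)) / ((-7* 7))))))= -24187329945886805 / 132192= -182971208135.79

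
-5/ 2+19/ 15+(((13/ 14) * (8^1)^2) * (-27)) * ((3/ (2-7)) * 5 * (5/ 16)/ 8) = 78457/ 420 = 186.80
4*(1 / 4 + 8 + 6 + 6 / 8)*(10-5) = 300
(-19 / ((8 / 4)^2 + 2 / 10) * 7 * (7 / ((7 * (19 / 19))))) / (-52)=95 / 156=0.61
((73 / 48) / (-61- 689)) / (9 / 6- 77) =73 / 2718000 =0.00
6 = 6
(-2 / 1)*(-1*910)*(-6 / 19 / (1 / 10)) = -109200 / 19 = -5747.37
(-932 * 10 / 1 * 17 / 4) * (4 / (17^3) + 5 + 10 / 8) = -143109765 / 578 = -247594.75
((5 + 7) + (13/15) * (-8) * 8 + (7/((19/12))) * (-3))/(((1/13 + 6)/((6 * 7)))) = -2942576/7505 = -392.08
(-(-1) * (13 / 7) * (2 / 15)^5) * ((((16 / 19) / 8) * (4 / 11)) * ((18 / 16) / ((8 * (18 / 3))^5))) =13 / 982911283200000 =0.00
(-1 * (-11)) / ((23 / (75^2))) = 61875 / 23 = 2690.22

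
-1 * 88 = -88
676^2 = 456976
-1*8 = -8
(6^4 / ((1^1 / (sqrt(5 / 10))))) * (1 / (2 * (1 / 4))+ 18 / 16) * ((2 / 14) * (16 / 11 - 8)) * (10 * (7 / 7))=-1458000 * sqrt(2) / 77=-26778.23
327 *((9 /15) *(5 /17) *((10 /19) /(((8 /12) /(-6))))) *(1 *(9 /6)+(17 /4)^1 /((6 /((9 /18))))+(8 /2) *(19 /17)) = -75944115 /43928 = -1728.83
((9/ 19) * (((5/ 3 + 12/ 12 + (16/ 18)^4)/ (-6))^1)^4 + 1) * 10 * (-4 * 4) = -52872191631414442720/ 316866452293664811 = -166.86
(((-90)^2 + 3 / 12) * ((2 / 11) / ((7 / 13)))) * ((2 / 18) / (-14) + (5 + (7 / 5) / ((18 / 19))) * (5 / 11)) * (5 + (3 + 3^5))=19559025655 / 9702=2015978.73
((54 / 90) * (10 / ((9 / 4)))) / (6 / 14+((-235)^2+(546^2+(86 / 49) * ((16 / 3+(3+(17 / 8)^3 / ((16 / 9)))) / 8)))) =12845056 / 1702023424313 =0.00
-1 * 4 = -4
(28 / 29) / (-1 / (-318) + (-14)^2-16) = 8904 / 1659989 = 0.01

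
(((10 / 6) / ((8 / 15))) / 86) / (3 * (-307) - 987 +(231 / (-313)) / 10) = -39125 / 2054461224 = -0.00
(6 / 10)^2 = 9 / 25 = 0.36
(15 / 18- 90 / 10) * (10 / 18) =-4.54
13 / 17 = 0.76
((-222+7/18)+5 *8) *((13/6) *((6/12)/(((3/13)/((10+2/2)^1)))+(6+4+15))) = -12451621/648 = -19215.46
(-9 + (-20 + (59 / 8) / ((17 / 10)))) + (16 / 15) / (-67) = -1686473 / 68340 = -24.68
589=589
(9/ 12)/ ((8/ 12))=9/ 8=1.12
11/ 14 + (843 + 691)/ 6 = 10771/ 42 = 256.45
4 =4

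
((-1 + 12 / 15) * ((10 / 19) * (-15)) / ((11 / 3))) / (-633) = -30 / 44099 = -0.00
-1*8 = -8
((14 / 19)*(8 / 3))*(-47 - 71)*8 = -105728 / 57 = -1854.88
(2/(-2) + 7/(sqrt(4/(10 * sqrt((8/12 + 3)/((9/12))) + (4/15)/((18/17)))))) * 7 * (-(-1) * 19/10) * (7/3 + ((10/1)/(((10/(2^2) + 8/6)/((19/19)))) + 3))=1642.66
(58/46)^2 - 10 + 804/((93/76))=10636753/16399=648.62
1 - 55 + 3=-51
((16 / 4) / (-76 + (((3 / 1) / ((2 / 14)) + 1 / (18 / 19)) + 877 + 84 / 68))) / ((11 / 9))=11016 / 2774563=0.00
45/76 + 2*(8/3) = 5.93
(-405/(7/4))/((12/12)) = -1620/7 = -231.43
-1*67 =-67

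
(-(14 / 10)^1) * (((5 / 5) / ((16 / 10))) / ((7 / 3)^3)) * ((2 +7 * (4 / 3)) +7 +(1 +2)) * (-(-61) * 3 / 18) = -732 / 49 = -14.94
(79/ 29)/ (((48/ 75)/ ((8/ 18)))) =1975/ 1044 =1.89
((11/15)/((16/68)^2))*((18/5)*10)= 9537/20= 476.85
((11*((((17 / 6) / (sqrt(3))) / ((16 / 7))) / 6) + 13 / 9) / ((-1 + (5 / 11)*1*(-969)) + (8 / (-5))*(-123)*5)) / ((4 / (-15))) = -715 / 71616 - 71995*sqrt(3) / 13750272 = -0.02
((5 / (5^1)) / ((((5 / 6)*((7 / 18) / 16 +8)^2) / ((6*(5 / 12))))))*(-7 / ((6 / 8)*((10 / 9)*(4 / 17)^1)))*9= -399748608 / 26703605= -14.97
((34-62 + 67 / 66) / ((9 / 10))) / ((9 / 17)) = -151385 / 2673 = -56.63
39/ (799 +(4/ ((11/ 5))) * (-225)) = 429/ 4289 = 0.10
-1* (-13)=13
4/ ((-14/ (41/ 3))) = -82/ 21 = -3.90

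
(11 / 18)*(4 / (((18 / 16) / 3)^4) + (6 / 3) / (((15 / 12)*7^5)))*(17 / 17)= 7572565484 / 61261515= 123.61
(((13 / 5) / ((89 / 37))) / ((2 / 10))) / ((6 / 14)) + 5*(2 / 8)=14803 / 1068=13.86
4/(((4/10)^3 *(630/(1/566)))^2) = 625/81375549696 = 0.00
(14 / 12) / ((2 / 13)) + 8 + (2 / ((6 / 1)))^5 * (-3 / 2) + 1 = 5371 / 324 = 16.58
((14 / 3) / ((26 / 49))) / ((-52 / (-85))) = 29155 / 2028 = 14.38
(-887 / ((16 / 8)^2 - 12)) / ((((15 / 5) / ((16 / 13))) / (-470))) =-833780 / 39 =-21378.97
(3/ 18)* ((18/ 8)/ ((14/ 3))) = 9/ 112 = 0.08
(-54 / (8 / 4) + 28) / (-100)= -1 / 100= -0.01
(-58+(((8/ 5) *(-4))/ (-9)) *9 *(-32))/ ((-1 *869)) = 1314/ 4345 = 0.30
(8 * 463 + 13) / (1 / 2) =7434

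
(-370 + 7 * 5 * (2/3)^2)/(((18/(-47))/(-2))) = -149930/81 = -1850.99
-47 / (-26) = 47 / 26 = 1.81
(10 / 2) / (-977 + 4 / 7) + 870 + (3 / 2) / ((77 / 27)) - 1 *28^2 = 18214197 / 210518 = 86.52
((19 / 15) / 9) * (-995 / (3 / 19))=-71839 / 81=-886.90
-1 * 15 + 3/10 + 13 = -17/10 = -1.70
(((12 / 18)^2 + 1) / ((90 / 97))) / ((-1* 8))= -1261 / 6480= -0.19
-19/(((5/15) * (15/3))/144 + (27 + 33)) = -8208/25925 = -0.32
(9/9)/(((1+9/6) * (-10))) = -1/25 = -0.04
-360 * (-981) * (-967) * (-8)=2732045760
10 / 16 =5 / 8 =0.62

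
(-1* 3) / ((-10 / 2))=0.60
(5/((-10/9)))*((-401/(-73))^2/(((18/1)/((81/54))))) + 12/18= -1361945/127896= -10.65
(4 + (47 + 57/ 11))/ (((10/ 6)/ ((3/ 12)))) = 927/ 110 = 8.43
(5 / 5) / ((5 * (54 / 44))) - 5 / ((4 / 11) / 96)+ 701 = -83543 / 135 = -618.84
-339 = -339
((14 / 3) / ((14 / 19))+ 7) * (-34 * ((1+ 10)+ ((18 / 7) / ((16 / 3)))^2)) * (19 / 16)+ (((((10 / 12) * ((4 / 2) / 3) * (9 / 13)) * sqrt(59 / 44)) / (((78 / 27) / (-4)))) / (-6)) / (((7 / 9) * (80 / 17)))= -56888375 / 9408+ 459 * sqrt(649) / 416416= -6046.78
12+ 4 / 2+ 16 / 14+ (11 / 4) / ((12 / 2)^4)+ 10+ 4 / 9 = 928589 / 36288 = 25.59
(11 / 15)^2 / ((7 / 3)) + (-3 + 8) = 2746 / 525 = 5.23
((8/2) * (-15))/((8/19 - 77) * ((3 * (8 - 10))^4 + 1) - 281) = 570/946237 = 0.00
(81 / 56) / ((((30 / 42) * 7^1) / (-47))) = -3807 / 280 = -13.60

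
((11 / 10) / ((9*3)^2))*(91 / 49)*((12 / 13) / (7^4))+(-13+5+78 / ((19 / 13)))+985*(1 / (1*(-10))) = -41228998759 / 775979190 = -53.13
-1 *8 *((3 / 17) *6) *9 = -1296 / 17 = -76.24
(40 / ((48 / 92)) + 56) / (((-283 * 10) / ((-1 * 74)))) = 14726 / 4245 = 3.47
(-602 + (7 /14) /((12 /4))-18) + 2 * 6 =-3647 /6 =-607.83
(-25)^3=-15625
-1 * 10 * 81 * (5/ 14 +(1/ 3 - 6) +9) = -20925/ 7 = -2989.29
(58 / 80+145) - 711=-22611 / 40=-565.28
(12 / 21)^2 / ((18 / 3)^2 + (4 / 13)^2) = 676 / 74725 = 0.01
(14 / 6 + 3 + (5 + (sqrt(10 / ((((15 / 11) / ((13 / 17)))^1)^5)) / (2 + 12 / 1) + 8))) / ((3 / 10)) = 20449*sqrt(14586) / 13928355 + 550 / 9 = 61.29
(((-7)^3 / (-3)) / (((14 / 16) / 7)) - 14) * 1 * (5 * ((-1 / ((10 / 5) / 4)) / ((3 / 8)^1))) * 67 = -14482720 / 9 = -1609191.11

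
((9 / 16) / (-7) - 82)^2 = 84511249 / 12544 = 6737.19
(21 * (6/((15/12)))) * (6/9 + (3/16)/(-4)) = 2499/40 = 62.48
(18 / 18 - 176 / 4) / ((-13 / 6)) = 258 / 13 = 19.85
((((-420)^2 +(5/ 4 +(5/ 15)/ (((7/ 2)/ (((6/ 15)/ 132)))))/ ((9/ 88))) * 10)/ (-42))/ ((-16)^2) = -250064329/ 1524096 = -164.07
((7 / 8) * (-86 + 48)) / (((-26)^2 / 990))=-48.69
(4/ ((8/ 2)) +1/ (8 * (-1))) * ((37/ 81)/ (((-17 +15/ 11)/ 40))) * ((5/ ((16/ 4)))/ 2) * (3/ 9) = -71225/ 334368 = -0.21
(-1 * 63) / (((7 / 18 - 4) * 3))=378 / 65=5.82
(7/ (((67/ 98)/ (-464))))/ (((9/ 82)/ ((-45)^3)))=264271896000/ 67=3944356656.72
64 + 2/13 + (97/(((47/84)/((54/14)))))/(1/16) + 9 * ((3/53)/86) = 29974436373/2784938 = 10763.05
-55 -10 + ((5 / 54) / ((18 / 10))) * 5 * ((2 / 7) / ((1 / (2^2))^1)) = -110065 / 1701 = -64.71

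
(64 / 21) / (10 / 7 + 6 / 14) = 64 / 39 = 1.64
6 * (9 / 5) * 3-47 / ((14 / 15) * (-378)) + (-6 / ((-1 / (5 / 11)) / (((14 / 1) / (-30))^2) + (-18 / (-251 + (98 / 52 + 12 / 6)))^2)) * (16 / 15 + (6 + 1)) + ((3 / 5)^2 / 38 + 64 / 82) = 2971483979819550373 / 77957309686302900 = 38.12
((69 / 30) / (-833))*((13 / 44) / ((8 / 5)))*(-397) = 118703 / 586432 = 0.20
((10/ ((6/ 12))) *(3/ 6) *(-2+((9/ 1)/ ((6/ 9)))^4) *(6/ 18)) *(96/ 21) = 10628180/ 21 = 506103.81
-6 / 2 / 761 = -3 / 761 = -0.00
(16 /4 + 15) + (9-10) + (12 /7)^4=63954 /2401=26.64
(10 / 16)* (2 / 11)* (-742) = -1855 / 22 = -84.32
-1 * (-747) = 747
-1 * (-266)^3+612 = 18821708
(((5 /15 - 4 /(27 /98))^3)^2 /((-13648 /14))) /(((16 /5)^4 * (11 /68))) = -234757579249257194375 /476468536709873664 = -492.70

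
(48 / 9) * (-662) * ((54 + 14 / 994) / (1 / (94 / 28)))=-640226.37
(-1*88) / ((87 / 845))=-74360 / 87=-854.71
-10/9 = -1.11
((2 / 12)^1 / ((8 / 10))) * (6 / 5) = 1 / 4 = 0.25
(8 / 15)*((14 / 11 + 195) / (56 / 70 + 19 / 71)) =1226312 / 12507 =98.05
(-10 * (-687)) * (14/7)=13740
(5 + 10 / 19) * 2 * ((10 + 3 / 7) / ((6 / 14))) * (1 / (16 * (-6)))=-2555 / 912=-2.80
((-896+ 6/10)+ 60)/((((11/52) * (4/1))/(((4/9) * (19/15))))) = -4126876/7425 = -555.81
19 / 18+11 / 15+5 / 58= 2447 / 1305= 1.88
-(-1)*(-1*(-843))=843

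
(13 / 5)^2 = 169 / 25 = 6.76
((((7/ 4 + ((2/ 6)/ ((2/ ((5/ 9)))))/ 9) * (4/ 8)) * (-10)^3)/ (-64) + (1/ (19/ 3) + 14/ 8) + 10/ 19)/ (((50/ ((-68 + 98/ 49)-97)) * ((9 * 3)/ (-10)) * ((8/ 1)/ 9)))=155922703/ 7091712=21.99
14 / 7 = 2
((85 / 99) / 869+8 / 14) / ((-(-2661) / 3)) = 0.00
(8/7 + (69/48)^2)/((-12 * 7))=-1917/50176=-0.04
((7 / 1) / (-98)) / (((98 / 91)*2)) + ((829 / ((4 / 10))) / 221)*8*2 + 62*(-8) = -29973625 / 86632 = -345.99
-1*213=-213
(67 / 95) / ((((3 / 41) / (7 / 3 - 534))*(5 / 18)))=-1752586 / 95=-18448.27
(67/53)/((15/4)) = 268/795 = 0.34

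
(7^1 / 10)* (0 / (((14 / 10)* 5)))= 0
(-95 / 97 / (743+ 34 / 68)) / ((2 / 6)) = -570 / 144239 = -0.00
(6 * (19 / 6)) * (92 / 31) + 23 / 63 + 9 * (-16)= -170395 / 1953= -87.25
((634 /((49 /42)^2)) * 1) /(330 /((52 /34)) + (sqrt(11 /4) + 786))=15456321504 /33241220593 - 7714512 * sqrt(11) /33241220593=0.46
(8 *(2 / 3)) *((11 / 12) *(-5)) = -220 / 9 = -24.44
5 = 5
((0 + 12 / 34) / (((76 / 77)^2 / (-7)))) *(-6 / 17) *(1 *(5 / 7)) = 266805 / 417316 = 0.64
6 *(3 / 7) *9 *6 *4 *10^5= 388800000 / 7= 55542857.14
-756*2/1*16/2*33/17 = -399168/17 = -23480.47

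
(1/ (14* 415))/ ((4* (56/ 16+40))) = 1/ 1010940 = 0.00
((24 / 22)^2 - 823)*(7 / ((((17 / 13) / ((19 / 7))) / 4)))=-98245732 / 2057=-47761.66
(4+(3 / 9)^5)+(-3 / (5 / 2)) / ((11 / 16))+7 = 123742 / 13365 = 9.26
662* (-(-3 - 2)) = 3310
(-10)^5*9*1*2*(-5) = 9000000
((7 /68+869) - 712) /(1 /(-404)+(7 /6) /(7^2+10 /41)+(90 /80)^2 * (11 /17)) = 104566400496 /559196911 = 186.99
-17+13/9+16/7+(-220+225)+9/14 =-961/126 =-7.63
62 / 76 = 31 / 38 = 0.82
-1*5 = -5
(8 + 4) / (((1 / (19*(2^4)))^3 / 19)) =6405537792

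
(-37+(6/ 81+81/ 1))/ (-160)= -119/ 432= -0.28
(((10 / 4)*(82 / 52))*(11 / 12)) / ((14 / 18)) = 6765 / 1456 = 4.65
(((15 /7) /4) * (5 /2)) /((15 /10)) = 25 /28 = 0.89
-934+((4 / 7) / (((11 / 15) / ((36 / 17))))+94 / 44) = -2435299 / 2618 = -930.21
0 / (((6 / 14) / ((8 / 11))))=0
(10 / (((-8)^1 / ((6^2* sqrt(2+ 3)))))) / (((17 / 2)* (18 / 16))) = -80* sqrt(5) / 17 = -10.52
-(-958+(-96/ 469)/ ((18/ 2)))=1347938/ 1407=958.02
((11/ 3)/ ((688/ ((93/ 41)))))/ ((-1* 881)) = -341/ 24851248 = -0.00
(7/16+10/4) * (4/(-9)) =-47/36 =-1.31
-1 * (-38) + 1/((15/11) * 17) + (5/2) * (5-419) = -254224/255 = -996.96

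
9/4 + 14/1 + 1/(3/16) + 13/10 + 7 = 1793/60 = 29.88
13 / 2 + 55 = 123 / 2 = 61.50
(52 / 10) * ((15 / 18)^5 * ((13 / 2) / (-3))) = -105625 / 23328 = -4.53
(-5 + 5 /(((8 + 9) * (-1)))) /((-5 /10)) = 180 /17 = 10.59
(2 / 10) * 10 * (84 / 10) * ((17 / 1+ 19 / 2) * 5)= 2226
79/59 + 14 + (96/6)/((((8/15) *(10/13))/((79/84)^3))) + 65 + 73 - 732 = -6367008175/11656512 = -546.22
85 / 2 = 42.50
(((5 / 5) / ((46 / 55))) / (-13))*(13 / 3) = -55 / 138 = -0.40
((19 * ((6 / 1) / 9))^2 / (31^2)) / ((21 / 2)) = 2888 / 181629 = 0.02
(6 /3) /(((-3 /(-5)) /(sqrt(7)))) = 8.82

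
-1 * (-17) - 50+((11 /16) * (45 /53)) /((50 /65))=-54681 /1696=-32.24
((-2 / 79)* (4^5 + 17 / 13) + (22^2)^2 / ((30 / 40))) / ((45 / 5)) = 962243674 / 27729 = 34701.71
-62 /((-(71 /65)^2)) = 261950 /5041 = 51.96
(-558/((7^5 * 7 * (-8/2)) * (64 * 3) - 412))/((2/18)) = 2511/45177422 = 0.00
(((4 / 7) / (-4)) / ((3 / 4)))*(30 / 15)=-8 / 21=-0.38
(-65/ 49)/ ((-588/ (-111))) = -2405/ 9604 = -0.25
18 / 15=6 / 5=1.20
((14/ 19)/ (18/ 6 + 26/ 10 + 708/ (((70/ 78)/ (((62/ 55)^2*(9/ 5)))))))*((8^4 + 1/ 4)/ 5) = 418735625/ 1255610744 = 0.33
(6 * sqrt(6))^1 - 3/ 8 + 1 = 5/ 8 + 6 * sqrt(6) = 15.32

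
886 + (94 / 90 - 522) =365.04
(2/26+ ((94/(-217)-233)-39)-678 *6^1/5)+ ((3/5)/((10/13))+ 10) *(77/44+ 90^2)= 48662762713/564200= 86250.91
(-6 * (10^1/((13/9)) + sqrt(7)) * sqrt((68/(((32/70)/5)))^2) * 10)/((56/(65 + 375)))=-31556250/13 - 350625 * sqrt(7)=-3355070.40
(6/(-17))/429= -2/2431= -0.00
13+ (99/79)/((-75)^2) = 641886/49375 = 13.00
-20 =-20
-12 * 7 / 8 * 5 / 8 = -105 / 16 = -6.56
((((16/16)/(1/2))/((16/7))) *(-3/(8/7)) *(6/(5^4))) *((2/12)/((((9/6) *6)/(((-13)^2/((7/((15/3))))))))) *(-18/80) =3549/320000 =0.01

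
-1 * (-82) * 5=410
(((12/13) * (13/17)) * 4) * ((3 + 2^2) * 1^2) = 336/17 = 19.76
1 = 1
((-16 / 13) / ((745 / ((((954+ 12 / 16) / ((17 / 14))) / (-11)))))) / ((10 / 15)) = 0.18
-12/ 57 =-4/ 19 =-0.21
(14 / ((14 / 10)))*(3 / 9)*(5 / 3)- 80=-670 / 9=-74.44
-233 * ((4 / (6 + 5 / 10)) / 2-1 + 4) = -10019 / 13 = -770.69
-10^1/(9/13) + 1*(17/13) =-1537/117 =-13.14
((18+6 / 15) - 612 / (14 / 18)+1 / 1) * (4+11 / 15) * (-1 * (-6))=-3814262 / 175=-21795.78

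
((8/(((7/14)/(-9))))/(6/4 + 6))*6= -576/5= -115.20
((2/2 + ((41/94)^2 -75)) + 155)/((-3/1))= -717397/26508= -27.06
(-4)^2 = 16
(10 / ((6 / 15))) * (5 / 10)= 25 / 2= 12.50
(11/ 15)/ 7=11/ 105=0.10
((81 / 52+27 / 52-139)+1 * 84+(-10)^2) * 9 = 5508 / 13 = 423.69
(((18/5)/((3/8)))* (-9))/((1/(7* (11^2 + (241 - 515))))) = 462672/5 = 92534.40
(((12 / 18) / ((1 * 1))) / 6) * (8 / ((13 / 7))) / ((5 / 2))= 112 / 585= 0.19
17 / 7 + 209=1480 / 7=211.43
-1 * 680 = -680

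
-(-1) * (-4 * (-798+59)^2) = -2184484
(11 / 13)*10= 110 / 13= 8.46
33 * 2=66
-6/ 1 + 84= 78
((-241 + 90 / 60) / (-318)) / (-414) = -479 / 263304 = -0.00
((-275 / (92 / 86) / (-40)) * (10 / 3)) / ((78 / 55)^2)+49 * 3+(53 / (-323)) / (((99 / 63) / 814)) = 72.65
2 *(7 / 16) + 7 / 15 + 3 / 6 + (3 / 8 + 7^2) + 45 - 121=-1487 / 60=-24.78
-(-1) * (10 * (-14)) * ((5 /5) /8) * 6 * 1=-105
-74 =-74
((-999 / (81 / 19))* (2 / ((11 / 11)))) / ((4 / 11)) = -7733 / 6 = -1288.83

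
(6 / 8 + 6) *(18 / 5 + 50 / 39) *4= 8568 / 65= 131.82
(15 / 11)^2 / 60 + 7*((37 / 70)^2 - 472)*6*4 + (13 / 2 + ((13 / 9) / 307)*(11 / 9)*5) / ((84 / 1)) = -79248.95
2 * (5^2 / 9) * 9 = 50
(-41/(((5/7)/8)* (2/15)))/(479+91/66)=-227304/31705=-7.17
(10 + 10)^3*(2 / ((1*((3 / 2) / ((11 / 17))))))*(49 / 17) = 17248000 / 867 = 19893.89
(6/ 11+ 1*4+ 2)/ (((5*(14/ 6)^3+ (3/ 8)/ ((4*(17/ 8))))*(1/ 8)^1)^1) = 1057536/ 1283711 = 0.82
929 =929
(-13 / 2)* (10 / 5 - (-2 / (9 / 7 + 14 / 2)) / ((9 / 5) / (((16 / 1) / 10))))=-3757 / 261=-14.39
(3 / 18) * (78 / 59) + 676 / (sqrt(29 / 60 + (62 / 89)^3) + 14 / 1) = 23725590212207 / 487085807881 - 120328 * sqrt(46382947635) / 8255691659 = 45.57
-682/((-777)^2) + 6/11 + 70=468486202/6641019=70.54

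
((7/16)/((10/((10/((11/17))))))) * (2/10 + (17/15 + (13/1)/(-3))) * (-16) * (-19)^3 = -2448663/11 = -222605.73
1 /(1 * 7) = 1 /7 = 0.14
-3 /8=-0.38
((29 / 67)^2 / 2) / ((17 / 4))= 1682 / 76313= 0.02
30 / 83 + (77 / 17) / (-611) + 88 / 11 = 7202187 / 862121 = 8.35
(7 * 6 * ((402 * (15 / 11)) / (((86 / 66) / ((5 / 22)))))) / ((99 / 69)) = 14562450 / 5203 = 2798.86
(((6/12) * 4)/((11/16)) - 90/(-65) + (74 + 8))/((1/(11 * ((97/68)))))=299245/221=1354.05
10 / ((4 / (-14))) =-35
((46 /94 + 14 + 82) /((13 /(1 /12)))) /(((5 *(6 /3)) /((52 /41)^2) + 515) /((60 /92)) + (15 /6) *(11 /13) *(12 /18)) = 117910 /152621737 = 0.00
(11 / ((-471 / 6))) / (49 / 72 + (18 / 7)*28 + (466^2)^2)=-1584 / 533059657931725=-0.00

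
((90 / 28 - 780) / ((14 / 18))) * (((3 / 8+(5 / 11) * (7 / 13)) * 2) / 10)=-13878675 / 112112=-123.79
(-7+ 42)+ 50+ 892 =977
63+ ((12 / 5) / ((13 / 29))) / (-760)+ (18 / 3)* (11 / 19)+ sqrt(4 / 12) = sqrt(3) / 3+ 820863 / 12350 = 67.04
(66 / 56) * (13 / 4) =429 / 112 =3.83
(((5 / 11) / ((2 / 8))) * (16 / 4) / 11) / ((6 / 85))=3400 / 363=9.37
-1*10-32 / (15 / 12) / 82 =-2114 / 205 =-10.31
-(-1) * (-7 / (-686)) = 1 / 98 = 0.01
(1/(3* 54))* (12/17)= 2/459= 0.00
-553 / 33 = -16.76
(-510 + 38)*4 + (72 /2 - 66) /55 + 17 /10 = -207553 /110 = -1886.85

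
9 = 9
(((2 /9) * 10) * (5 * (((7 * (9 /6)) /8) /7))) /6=25 /72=0.35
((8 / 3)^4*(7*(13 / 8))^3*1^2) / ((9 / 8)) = 48228544 / 729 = 66157.12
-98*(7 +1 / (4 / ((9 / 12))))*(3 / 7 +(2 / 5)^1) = -583.62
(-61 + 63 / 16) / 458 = -913 / 7328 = -0.12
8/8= 1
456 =456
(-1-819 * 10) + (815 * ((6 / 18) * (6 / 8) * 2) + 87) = -15393 / 2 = -7696.50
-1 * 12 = -12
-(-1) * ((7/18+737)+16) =13561/18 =753.39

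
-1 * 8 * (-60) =480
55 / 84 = 0.65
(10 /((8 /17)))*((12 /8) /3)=85 /8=10.62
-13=-13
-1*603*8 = -4824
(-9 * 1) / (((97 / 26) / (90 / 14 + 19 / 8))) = -57681 / 2716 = -21.24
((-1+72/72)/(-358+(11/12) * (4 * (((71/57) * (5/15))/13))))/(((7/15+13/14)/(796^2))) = 0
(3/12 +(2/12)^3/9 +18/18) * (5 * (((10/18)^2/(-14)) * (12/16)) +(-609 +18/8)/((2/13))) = -226510856/45927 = -4931.98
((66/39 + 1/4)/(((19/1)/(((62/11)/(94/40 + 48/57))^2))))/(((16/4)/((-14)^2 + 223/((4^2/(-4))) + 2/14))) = 181234725725/16201244059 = 11.19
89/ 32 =2.78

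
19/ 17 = 1.12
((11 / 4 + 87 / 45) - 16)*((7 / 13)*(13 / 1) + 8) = -679 / 4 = -169.75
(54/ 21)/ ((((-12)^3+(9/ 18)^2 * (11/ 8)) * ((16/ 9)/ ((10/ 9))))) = -72/ 77399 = -0.00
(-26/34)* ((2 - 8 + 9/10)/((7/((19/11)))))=741/770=0.96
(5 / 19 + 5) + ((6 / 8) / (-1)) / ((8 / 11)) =2573 / 608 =4.23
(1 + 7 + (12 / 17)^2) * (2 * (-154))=-2617.47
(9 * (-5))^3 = -91125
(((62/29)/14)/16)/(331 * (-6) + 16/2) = -31/6424544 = -0.00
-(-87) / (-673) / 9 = -29 / 2019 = -0.01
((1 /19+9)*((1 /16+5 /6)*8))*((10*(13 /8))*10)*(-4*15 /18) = -6009250 /171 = -35141.81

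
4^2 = 16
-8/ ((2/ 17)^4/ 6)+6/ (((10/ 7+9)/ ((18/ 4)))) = -250560.41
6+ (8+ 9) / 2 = 29 / 2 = 14.50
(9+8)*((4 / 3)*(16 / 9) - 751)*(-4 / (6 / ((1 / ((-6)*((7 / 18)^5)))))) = -2671996896 / 16807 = -158981.19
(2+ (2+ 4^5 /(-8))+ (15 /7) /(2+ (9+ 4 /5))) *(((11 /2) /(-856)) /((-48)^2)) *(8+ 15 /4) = 26437829 /6516228096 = 0.00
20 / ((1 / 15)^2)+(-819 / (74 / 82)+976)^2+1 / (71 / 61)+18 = 894770910 / 97199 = 9205.56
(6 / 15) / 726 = 1 / 1815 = 0.00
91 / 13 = 7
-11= -11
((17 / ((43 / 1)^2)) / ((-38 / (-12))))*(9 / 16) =459 / 281048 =0.00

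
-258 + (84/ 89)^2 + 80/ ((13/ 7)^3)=-4256974474/ 17402437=-244.62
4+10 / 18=41 / 9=4.56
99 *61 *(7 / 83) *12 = 507276 / 83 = 6111.76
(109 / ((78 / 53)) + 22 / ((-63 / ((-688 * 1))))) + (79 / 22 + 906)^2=328085053525 / 396396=827669.94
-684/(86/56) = -19152/43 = -445.40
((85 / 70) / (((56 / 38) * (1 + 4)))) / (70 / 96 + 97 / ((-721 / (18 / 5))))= 199614 / 296569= 0.67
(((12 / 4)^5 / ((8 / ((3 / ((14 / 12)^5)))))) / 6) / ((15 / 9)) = 354294 / 84035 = 4.22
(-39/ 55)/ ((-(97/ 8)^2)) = 2496/ 517495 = 0.00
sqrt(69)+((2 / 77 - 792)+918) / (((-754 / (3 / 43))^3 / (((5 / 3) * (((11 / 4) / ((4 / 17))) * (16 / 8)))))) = -927945 / 238570886508136+sqrt(69) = 8.31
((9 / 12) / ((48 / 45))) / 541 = 45 / 34624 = 0.00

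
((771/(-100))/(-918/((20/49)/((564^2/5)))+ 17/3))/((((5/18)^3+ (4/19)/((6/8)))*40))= 32037363/7185561129912820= 0.00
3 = 3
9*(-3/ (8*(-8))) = 27/ 64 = 0.42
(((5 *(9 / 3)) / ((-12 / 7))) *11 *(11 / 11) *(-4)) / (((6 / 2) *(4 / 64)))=6160 / 3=2053.33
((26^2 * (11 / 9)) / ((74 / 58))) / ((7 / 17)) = 3665948 / 2331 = 1572.69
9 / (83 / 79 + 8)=711 / 715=0.99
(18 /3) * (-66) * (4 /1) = -1584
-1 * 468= -468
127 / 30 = 4.23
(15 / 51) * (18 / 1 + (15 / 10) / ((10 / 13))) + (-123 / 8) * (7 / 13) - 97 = -175759 / 1768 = -99.41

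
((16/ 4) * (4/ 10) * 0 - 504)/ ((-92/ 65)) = 8190/ 23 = 356.09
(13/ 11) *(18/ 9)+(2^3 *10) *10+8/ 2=8870/ 11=806.36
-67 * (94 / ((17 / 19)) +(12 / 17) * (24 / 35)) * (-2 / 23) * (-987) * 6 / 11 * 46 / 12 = -69794436 / 55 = -1268989.75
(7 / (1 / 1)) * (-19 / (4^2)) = -133 / 16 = -8.31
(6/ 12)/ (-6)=-1/ 12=-0.08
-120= -120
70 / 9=7.78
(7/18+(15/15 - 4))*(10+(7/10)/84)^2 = -261.55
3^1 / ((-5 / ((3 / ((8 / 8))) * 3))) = -27 / 5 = -5.40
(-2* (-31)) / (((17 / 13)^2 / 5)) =52390 / 289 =181.28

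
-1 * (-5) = 5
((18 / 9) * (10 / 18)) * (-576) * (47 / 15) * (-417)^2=-348705408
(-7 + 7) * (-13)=0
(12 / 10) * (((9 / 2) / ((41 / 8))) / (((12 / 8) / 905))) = 26064 / 41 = 635.71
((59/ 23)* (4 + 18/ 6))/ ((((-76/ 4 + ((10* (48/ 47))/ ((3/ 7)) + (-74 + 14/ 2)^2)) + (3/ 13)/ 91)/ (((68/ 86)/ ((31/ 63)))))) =49187202246/ 7660505905289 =0.01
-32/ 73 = -0.44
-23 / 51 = -0.45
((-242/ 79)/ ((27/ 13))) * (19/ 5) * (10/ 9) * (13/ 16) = -388531/ 76788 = -5.06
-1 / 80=-0.01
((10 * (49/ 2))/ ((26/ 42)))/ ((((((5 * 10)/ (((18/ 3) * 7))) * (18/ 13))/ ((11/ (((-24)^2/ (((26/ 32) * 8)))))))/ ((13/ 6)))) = 4463459/ 69120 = 64.58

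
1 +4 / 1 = 5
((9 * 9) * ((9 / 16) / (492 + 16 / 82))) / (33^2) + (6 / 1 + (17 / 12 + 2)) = 1103694523 / 117205440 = 9.42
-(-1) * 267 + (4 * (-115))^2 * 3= 635067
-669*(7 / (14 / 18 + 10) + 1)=-107040 / 97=-1103.51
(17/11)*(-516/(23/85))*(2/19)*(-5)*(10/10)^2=7456200/4807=1551.11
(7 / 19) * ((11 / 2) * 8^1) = 308 / 19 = 16.21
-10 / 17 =-0.59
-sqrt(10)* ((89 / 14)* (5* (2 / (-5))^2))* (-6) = 1068* sqrt(10) / 35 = 96.49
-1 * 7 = -7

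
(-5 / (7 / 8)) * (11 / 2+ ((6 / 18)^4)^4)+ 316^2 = 30079843326572 / 301327047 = 99824.57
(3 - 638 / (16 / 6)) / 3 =-315 / 4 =-78.75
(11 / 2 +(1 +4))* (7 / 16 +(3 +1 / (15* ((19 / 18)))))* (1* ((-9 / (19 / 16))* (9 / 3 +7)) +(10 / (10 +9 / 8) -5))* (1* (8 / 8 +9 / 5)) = -21133910553 / 2570320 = -8222.29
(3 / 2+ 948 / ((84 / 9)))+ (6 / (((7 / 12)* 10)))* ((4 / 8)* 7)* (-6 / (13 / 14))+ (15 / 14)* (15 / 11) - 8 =366721 / 5005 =73.27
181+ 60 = 241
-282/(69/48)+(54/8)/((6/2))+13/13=-17749/92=-192.92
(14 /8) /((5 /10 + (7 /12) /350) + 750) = 1050 /450301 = 0.00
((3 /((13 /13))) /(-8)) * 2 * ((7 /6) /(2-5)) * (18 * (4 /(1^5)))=21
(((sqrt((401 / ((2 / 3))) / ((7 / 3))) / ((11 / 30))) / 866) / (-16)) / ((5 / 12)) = -27*sqrt(5614) / 266728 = -0.01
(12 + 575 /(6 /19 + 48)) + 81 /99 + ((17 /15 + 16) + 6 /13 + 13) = 36306401 /656370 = 55.31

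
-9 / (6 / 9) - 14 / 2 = -41 / 2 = -20.50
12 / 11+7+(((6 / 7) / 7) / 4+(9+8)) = 25.12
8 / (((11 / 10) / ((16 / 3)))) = 1280 / 33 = 38.79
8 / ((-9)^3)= -8 / 729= -0.01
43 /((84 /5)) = 215 /84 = 2.56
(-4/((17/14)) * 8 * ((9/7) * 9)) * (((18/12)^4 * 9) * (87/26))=-10274526/221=-46491.07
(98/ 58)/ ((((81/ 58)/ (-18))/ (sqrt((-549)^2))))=-11956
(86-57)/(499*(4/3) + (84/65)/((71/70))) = 80301/1845836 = 0.04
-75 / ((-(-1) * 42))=-25 / 14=-1.79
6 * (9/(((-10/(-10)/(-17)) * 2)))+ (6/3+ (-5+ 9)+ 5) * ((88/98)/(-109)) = -2452003/5341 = -459.09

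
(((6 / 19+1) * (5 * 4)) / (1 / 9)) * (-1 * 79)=-355500 / 19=-18710.53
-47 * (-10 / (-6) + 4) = -799 / 3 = -266.33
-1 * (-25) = 25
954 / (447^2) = 106 / 22201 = 0.00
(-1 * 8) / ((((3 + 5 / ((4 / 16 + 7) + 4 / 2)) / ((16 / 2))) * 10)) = -1184 / 655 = -1.81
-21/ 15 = -7/ 5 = -1.40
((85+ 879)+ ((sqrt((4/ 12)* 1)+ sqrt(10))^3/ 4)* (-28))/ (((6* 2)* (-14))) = -241/ 42+ 91* sqrt(3)/ 216+ 11* sqrt(10)/ 24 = -3.56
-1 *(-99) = 99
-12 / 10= -6 / 5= -1.20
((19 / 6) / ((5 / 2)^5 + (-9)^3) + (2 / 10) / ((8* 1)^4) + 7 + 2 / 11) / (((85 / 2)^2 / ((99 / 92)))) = 0.00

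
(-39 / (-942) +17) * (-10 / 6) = -26755 / 942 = -28.40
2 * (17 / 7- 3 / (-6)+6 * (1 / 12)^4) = 70855 / 12096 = 5.86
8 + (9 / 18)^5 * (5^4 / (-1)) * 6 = -1747 / 16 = -109.19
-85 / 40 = -17 / 8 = -2.12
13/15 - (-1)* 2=2.87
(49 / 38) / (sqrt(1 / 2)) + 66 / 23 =49*sqrt(2) / 38 + 66 / 23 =4.69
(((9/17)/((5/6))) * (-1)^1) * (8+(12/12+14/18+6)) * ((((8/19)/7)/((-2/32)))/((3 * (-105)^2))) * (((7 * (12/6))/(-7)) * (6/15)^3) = -581632/15579703125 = -0.00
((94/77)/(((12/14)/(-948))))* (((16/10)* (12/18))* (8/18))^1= -950528/1485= -640.09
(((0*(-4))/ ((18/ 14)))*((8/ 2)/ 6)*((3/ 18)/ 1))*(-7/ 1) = 0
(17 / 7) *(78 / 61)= 1326 / 427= 3.11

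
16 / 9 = 1.78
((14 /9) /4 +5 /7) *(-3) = -139 /42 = -3.31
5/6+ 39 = 239/6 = 39.83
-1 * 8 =-8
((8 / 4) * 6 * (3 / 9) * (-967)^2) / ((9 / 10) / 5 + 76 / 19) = 187017800 / 209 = 894822.01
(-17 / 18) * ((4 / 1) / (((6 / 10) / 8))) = -1360 / 27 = -50.37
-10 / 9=-1.11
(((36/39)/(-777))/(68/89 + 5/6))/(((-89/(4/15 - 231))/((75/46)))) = -207660/66057173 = -0.00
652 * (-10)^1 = -6520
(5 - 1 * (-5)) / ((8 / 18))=45 / 2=22.50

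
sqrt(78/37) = 1.45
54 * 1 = 54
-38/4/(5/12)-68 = -454/5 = -90.80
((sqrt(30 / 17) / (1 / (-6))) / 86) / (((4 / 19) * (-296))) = 0.00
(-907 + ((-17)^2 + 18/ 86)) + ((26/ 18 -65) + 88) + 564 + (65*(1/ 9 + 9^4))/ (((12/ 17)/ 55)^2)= 72143122466671/ 27864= 2589115793.38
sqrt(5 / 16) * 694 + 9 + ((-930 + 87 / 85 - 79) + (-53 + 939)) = -9603 / 85 + 347 * sqrt(5) / 2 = 274.98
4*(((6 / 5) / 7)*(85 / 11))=408 / 77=5.30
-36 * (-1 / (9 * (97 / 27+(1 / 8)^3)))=55296 / 49691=1.11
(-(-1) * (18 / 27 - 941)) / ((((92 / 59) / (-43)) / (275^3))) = 148840676359375 / 276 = 539277812896.29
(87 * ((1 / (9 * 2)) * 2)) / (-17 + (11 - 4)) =-29 / 30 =-0.97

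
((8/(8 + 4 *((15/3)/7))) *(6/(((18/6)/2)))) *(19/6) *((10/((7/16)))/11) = 640/33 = 19.39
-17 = -17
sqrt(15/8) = sqrt(30)/4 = 1.37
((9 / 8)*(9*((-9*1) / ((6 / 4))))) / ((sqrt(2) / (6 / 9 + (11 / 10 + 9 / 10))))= -81*sqrt(2)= -114.55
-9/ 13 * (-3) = 27/ 13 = 2.08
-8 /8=-1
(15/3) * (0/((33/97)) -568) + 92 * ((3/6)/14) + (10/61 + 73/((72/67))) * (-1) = -89305441/30744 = -2904.81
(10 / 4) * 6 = 15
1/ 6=0.17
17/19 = 0.89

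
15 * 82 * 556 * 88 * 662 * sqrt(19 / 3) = 100262086382.14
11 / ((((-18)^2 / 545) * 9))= 5995 / 2916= 2.06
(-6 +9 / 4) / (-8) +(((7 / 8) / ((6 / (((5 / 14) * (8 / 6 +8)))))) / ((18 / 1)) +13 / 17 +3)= 187733 / 44064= 4.26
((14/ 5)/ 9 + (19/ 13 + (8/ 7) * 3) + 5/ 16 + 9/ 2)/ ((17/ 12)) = 656099/ 92820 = 7.07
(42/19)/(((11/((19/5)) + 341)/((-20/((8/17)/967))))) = -575365/2178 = -264.17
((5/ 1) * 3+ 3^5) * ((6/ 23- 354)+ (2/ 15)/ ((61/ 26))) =-640118984/ 7015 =-91250.03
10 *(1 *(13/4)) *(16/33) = 520/33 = 15.76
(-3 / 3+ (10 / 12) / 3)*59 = -42.61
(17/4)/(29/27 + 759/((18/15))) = 459/68426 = 0.01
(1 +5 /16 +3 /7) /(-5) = -39 /112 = -0.35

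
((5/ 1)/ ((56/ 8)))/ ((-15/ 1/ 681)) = -227/ 7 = -32.43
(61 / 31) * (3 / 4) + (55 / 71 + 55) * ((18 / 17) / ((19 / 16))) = 145616259 / 2843692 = 51.21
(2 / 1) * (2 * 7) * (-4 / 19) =-112 / 19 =-5.89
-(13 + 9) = -22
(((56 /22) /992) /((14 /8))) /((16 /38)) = 19 /5456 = 0.00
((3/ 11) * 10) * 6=180/ 11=16.36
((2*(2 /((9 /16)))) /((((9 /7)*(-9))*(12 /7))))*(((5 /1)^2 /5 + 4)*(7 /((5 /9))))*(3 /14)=-392 /45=-8.71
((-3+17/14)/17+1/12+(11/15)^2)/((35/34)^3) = 31946638/67528125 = 0.47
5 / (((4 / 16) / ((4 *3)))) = 240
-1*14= -14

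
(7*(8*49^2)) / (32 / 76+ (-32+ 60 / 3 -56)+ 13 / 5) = -2069.22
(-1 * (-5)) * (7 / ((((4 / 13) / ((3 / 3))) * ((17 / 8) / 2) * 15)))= 364 / 51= 7.14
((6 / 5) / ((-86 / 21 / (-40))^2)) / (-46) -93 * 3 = -11970873 / 42527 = -281.49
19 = 19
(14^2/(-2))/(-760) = 0.13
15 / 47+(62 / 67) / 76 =39647 / 119662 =0.33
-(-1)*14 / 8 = 7 / 4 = 1.75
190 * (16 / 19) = 160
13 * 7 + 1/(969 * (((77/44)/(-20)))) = 617173/6783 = 90.99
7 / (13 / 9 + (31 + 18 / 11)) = 99 / 482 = 0.21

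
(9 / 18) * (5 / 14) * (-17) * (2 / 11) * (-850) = 36125 / 77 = 469.16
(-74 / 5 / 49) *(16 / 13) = -1184 / 3185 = -0.37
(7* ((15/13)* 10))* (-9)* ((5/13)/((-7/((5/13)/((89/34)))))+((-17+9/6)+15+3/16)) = 233.03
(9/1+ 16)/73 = 25/73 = 0.34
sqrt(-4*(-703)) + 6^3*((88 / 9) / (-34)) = -1056 / 17 + 2*sqrt(703) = -9.09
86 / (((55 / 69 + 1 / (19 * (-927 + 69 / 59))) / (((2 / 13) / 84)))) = 0.20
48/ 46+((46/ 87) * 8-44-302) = -681794/ 2001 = -340.73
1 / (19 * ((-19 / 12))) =-12 / 361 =-0.03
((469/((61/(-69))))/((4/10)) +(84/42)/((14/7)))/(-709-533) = 161683/151524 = 1.07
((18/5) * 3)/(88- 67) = 18/35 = 0.51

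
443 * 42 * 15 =279090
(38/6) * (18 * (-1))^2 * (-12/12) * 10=-20520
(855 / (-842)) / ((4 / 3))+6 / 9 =-959 / 10104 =-0.09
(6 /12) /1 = 1 /2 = 0.50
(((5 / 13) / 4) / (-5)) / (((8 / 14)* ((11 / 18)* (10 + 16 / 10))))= -0.00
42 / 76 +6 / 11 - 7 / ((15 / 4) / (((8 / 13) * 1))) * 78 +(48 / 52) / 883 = -2123234071 / 23991110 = -88.50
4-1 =3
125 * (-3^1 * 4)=-1500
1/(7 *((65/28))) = 4/65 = 0.06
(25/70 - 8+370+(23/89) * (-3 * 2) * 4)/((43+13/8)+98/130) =7.85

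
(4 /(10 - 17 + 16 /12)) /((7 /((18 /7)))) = -216 /833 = -0.26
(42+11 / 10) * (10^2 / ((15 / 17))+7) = 155591 / 30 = 5186.37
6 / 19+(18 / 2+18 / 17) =3351 / 323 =10.37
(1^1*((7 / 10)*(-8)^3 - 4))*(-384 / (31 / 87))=60535296 / 155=390550.30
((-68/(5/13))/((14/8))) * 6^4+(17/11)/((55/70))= -554493046/4235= -130931.06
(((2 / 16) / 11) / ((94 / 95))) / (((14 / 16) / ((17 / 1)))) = 0.22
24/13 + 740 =9644/13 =741.85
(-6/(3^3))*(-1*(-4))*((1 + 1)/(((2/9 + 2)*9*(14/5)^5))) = -625/1210104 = -0.00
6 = 6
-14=-14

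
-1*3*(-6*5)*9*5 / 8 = 2025 / 4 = 506.25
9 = 9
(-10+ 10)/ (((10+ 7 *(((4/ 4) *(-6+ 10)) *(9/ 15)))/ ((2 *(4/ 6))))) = 0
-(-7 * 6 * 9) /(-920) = -189 /460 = -0.41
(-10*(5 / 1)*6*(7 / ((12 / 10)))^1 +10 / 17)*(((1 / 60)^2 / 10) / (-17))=1487 / 520200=0.00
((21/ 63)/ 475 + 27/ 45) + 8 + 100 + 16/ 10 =157036/ 1425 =110.20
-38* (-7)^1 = 266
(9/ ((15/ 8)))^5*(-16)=-127401984/ 3125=-40768.63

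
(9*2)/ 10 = 9/ 5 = 1.80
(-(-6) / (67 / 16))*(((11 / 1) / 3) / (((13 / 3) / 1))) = 1056 / 871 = 1.21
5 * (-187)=-935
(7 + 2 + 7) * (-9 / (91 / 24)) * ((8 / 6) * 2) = -9216 / 91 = -101.27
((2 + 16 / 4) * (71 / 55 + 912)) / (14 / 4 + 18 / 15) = 602772 / 517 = 1165.90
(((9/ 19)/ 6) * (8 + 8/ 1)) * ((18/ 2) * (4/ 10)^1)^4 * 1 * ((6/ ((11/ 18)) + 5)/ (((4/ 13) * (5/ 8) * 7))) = 10677318912/ 4571875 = 2335.44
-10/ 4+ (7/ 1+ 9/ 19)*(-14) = -4071/ 38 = -107.13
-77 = -77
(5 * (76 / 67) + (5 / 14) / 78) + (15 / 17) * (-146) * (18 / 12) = -233283725 / 1243788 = -187.56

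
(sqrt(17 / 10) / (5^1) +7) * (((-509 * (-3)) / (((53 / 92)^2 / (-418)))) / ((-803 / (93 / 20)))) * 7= 39965871708 * sqrt(170) / 25632125 +559522203912 / 1025285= 566053.20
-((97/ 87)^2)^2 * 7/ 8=-619704967/ 458318088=-1.35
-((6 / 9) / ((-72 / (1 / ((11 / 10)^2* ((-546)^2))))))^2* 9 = -625 / 105396534276008976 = -0.00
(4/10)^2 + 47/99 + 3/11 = 2246/2475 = 0.91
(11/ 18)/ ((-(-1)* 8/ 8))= 0.61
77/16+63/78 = 5.62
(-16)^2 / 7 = 256 / 7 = 36.57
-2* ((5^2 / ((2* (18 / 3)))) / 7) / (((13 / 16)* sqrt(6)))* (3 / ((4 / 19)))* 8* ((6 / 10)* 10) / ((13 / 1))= -7600* sqrt(6) / 1183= -15.74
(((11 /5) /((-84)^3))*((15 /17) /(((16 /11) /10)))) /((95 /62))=-3751 /255257856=-0.00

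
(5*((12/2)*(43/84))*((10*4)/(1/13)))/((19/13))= 726700/133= 5463.91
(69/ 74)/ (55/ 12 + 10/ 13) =5382/ 30895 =0.17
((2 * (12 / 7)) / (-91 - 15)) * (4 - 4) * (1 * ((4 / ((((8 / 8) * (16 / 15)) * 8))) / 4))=0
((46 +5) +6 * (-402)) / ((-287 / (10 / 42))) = 3935 / 2009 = 1.96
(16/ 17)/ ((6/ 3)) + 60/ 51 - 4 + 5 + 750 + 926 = 1678.65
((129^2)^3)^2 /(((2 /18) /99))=18921441860120466590825342331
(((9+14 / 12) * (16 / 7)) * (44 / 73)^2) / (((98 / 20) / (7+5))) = 37790720 / 1827847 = 20.67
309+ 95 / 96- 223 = 8351 / 96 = 86.99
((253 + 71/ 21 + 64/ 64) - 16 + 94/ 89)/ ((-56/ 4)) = -453115/ 26166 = -17.32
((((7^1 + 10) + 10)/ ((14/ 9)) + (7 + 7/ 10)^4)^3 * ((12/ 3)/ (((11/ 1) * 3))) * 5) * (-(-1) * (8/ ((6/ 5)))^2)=1187516133679.32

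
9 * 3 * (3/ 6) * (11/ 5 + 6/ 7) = 2889/ 70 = 41.27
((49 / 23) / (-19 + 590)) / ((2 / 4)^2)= 196 / 13133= 0.01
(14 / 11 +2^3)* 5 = 46.36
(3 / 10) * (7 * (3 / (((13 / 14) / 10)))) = 882 / 13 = 67.85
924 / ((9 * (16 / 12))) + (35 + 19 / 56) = 6291 / 56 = 112.34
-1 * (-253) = 253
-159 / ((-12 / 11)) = 583 / 4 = 145.75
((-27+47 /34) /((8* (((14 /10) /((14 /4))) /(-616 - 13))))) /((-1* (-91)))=12395 /224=55.33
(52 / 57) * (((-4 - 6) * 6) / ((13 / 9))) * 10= -7200 / 19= -378.95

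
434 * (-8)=-3472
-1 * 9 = -9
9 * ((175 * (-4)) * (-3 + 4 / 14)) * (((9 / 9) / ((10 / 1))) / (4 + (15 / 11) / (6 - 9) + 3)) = 1045 / 4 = 261.25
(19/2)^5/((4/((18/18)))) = 2476099/128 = 19344.52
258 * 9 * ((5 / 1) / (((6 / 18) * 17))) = 34830 / 17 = 2048.82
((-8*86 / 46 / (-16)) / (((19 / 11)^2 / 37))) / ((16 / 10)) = 962555 / 132848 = 7.25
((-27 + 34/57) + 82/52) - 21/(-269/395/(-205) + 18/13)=-12359664803/309324522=-39.96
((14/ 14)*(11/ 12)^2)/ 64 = 121/ 9216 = 0.01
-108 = -108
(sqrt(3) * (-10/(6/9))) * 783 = -11745 * sqrt(3) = -20342.94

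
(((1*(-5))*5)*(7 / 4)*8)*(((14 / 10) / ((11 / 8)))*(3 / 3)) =-356.36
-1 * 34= -34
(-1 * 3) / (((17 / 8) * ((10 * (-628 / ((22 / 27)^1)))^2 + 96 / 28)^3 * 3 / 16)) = -607645423 / 16915842013161652458473736754596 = -0.00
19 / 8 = 2.38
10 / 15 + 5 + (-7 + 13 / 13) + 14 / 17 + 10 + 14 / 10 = 3032 / 255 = 11.89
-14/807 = -0.02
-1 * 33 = -33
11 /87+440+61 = 43598 /87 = 501.13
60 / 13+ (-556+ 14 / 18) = -64421 / 117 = -550.61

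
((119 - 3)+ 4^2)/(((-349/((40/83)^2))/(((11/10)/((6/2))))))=-77440/2404261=-0.03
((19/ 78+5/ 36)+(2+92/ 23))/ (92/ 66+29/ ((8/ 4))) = 32857/ 81822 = 0.40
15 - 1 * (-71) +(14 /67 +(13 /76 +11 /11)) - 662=-2925965 /5092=-574.62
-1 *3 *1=-3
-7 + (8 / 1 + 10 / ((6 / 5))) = 28 / 3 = 9.33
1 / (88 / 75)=75 / 88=0.85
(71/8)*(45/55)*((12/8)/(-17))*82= -78597/1496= -52.54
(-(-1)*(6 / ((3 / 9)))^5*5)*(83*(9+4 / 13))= 94884657120 / 13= 7298819778.46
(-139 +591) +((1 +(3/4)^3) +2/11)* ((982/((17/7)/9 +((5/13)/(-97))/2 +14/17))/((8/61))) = 47543867425861/4150653056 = 11454.55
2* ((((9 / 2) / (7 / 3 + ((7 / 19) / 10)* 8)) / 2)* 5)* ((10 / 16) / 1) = 64125 / 11984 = 5.35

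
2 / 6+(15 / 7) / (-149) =998 / 3129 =0.32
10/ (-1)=-10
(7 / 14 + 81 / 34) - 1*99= -1634 / 17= -96.12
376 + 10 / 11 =4146 / 11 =376.91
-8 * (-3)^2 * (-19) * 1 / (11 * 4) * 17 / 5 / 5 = 5814 / 275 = 21.14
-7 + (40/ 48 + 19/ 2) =10/ 3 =3.33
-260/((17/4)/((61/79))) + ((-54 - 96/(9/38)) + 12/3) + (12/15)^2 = -50556986/100725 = -501.93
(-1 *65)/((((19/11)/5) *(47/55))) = -196625/893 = -220.18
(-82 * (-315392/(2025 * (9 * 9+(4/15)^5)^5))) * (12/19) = 38699220775630078125000000000000000/16730014671682687931433126360889453087981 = 0.00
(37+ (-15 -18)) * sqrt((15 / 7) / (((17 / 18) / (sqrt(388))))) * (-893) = -23879.64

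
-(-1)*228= 228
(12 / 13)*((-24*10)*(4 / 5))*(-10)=23040 / 13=1772.31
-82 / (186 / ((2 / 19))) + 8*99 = 1399382 / 1767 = 791.95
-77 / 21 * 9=-33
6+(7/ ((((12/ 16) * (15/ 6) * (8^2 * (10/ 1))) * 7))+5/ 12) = 2567/ 400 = 6.42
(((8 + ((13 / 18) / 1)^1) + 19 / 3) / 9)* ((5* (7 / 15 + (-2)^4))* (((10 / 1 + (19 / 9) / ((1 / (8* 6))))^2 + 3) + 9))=3737226584 / 2187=1708837.03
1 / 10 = 0.10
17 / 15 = 1.13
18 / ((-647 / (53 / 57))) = -318 / 12293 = -0.03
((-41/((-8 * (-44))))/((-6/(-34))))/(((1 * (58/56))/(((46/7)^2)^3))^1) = -825448117064/16084299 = -51320.12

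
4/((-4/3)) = -3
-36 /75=-12 /25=-0.48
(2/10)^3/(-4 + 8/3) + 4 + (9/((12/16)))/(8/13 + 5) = 223781/36500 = 6.13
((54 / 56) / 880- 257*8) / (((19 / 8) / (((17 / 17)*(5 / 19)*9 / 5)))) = -455938317 / 1111880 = -410.06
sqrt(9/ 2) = 3*sqrt(2)/ 2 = 2.12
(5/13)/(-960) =-1/2496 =-0.00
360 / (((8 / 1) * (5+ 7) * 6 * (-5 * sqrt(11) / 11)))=-sqrt(11) / 8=-0.41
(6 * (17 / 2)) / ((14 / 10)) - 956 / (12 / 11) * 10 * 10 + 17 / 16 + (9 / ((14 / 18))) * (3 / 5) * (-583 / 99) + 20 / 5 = -147222983 / 1680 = -87632.73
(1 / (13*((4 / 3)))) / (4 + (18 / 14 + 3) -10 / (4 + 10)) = 21 / 2756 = 0.01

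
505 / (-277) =-505 / 277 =-1.82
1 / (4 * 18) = 0.01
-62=-62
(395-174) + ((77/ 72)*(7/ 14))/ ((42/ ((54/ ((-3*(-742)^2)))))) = 5840382901/ 26427072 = 221.00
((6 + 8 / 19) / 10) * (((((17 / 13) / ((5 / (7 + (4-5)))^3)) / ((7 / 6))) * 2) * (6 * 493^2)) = 3919754275776 / 1080625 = 3627302.97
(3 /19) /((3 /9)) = 9 /19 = 0.47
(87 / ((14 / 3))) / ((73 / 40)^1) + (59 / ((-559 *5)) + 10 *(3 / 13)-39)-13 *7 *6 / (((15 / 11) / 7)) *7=-28059441456 / 1428245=-19646.10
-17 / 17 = -1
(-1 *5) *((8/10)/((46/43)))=-86/23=-3.74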